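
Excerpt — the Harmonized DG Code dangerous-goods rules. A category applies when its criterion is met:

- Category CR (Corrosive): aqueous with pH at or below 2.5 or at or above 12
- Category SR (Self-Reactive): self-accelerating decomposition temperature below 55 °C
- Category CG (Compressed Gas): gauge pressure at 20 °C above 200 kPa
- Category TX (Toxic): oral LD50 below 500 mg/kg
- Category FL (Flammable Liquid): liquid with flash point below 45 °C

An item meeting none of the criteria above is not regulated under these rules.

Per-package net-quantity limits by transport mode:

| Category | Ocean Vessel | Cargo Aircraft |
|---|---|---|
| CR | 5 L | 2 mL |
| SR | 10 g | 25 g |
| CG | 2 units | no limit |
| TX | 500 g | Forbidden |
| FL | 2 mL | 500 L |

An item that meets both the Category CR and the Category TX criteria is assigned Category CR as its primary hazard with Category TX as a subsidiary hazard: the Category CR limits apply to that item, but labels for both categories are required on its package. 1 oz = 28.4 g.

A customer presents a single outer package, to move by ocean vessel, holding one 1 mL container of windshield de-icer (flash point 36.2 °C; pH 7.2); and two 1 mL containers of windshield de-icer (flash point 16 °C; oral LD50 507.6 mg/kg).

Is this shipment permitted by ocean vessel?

No

Windshield de-icer: flash point 36.2 °C < 45 °C → Category FL (Flammable Liquid).
With flash point 16 °C (< 45 °C), the windshield de-icer falls in Category FL.
Total Category FL: 1 mL + (two 1 mL containers = 2 mL) = 3 mL.
3 mL exceeds the ocean vessel limit of 2 mL for Category FL.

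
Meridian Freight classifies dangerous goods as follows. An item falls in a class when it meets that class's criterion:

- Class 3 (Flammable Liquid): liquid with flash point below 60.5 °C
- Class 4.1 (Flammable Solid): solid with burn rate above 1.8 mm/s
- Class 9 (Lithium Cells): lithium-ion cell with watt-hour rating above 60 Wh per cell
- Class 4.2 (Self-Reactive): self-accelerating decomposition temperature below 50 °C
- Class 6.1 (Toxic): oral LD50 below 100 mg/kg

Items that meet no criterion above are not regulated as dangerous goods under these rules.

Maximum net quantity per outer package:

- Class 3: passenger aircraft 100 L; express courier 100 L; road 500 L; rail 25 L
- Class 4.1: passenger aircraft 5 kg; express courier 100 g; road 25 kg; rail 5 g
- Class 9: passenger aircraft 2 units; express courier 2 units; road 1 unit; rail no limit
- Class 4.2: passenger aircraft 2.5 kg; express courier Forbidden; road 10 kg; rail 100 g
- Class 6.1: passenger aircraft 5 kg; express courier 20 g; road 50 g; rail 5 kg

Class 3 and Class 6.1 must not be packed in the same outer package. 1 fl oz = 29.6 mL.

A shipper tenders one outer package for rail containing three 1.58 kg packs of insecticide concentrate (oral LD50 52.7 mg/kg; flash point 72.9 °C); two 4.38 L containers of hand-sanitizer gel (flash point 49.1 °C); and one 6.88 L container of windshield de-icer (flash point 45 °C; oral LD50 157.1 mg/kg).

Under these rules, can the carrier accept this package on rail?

No

With oral LD50 52.7 mg/kg (< 100 mg/kg), the insecticide concentrate falls in Class 6.1.
Flash point 49.1 °C meets the Class 3 criterion (Flammable Liquid), so the hand-sanitizer gel is Class 3.
Flash point 45 °C meets the Class 3 criterion (Flammable Liquid), so the windshield de-icer is Class 3.
Total Class 3: (two 4.38 L containers = 8.76 L) + 6.88 L = 15.64 L.
That is within the Class 3 rail limit of 25 L.
Class 6.1 quantity: three 1.58 kg packs = 4.74 kg.
4.74 kg ≤ 5 kg (rail limit, Class 6.1) — within limit.
Class 3 and Class 6.1 may not share an outer package.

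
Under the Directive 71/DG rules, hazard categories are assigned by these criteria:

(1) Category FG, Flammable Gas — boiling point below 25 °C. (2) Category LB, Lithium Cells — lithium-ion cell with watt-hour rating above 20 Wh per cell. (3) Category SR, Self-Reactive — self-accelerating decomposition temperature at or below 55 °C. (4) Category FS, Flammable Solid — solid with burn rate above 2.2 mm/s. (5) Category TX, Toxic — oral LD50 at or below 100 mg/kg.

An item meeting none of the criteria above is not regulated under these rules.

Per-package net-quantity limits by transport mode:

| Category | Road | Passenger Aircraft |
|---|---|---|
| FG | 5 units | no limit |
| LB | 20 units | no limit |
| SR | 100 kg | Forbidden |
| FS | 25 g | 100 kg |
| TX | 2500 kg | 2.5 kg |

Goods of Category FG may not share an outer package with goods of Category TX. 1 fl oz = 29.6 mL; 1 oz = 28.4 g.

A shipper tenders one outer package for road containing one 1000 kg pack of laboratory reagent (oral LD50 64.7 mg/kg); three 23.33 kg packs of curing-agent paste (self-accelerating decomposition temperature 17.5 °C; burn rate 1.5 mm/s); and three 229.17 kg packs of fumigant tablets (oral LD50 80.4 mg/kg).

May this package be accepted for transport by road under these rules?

Oral LD50 64.7 mg/kg meets the Category TX criterion (Toxic), so the laboratory reagent is Category TX.
The curing-agent paste has self-accelerating decomposition temperature 17.5 °C, which is ≤ 55 °C, so it is Category SR (Self-Reactive).
Fumigant tablets: oral LD50 80.4 mg/kg ≤ 100 mg/kg → Category TX (Toxic).
Category SR quantity: three 23.33 kg packs = 69.99 kg.
That is within the Category SR road limit of 100 kg.
Total Category TX: 1000 kg + (three 229.17 kg packs = 687.51 kg) = 1687.51 kg.
1687.51 kg ≤ 2500 kg (road limit, Category TX) — within limit.
The segregation rule (Category FG with Category TX) does not apply to Category SR with Category TX.
Every hazard category is within its road limit and no segregation rule is violated.

Yes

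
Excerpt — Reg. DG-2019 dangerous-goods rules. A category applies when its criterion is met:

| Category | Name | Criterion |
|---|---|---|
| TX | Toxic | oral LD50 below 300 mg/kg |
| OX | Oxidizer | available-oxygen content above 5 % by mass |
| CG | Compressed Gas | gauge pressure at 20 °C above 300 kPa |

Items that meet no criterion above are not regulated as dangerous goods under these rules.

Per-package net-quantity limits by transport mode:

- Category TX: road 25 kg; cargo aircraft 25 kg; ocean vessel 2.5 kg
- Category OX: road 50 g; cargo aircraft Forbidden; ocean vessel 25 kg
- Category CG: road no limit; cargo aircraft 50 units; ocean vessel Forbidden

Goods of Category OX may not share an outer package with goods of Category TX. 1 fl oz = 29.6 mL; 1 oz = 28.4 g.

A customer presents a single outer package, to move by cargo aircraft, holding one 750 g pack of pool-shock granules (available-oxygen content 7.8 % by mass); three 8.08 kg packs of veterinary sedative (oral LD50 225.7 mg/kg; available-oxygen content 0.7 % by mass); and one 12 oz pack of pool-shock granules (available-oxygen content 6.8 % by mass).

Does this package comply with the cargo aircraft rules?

With available-oxygen content 7.8 % by mass (> 5 % by mass), the pool-shock granules fall in Category OX.
Oral LD50 225.7 mg/kg meets the Category TX criterion (Toxic), so the veterinary sedative is Category TX.
With available-oxygen content 6.8 % by mass (> 5 % by mass), the pool-shock granules fall in Category OX.
Total Category OX: 750 g + (one 12 oz pack = 340.8 g) = 1090.8 g.
By cargo aircraft, Category OX is Forbidden regardless of quantity.
Category TX quantity: three 8.08 kg packs = 24.24 kg.
That is within the Category TX cargo aircraft limit of 25 kg.
Category OX and Category TX may not share an outer package.

No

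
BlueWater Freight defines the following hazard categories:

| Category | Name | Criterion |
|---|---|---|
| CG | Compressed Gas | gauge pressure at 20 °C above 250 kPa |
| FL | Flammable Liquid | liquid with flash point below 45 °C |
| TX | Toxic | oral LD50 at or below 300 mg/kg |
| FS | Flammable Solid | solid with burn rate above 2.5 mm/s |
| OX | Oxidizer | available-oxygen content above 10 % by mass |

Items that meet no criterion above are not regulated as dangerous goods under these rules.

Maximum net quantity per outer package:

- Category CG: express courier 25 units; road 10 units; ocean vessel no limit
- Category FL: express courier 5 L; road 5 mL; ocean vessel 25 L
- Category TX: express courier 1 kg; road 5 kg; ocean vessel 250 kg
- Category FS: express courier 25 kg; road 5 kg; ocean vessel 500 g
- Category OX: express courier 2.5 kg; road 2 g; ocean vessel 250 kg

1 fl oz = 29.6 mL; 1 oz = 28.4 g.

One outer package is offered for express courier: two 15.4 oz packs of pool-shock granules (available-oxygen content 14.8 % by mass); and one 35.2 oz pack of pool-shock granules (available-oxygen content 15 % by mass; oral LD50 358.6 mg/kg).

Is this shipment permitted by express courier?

Yes

With available-oxygen content 14.8 % by mass (> 10 % by mass), the pool-shock granules fall in Category OX.
Available-oxygen content 15 % by mass meets the Category OX criterion (Oxidizer), so the pool-shock granules are Category OX.
Total Category OX: (two 15.4 oz packs = 874.72 g) + (one 35.2 oz pack = 999.68 g) = 1874.4 g.
1874.4 g is within the express courier limit of 2.5 kg for Category OX.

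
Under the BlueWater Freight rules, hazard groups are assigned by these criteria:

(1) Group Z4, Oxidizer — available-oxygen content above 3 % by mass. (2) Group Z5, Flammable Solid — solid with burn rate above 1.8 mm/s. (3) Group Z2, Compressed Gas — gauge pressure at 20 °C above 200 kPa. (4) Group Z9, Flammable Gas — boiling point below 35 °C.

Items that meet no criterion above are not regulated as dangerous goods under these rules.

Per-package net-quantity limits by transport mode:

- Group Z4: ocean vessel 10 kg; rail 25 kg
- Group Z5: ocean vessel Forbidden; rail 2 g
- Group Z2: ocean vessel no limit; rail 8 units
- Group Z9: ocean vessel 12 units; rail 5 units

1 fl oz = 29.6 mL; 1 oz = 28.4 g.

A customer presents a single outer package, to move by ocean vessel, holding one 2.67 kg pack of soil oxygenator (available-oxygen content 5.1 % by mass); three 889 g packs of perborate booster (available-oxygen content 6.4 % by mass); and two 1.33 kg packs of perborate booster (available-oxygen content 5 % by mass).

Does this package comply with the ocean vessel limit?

Yes

Soil oxygenator: available-oxygen content 5.1 % by mass > 3 % by mass → Group Z4 (Oxidizer).
Available-oxygen content 6.4 % by mass meets the Group Z4 criterion (Oxidizer), so the perborate booster is Group Z4.
With available-oxygen content 5 % by mass (> 3 % by mass), the perborate booster falls in Group Z4.
Total Group Z4: 2.67 kg + (three 889 g packs = 2.667 kg) + (two 1.33 kg packs = 2.66 kg) = 7.997 kg.
That is within the Group Z4 ocean vessel limit of 10 kg.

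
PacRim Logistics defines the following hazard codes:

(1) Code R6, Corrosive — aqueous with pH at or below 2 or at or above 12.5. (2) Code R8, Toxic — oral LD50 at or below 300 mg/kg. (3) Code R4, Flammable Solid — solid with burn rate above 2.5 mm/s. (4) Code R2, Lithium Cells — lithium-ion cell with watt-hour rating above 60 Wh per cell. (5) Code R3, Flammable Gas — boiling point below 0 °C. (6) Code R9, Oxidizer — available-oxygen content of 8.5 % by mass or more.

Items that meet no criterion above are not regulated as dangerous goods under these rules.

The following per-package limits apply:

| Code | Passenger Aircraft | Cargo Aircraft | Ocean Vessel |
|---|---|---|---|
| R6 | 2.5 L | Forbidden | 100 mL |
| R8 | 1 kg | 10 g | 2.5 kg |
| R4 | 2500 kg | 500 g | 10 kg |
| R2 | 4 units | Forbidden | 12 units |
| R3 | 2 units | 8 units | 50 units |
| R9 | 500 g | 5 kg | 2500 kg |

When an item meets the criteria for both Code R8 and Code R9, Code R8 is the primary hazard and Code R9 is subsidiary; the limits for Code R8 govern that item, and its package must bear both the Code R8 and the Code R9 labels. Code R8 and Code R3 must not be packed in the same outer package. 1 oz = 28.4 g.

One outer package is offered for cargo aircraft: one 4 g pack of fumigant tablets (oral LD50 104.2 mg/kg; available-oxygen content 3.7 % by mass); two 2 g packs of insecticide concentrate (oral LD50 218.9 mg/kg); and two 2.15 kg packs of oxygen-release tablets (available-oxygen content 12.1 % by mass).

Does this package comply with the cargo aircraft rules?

Yes

Oral LD50 104.2 mg/kg meets the Code R8 criterion (Toxic), so the fumigant tablets are Code R8.
Oral LD50 218.9 mg/kg meets the Code R8 criterion (Toxic), so the insecticide concentrate is Code R8.
With available-oxygen content 12.1 % by mass (≥ 8.5 % by mass), the oxygen-release tablets fall in Code R9.
Code R9 quantity: two 2.15 kg packs = 4.3 kg.
That is within the Code R9 cargo aircraft limit of 5 kg.
Code R8 net quantity: 4 g + (two 2 g packs = 4 g) = 8 g.
8 g is within the cargo aircraft limit of 10 g for Code R8.
The segregation rule (Code R8 with Code R3) does not apply to Code R9 with Code R8.
Every hazard code is within its cargo aircraft limit and no segregation rule is violated.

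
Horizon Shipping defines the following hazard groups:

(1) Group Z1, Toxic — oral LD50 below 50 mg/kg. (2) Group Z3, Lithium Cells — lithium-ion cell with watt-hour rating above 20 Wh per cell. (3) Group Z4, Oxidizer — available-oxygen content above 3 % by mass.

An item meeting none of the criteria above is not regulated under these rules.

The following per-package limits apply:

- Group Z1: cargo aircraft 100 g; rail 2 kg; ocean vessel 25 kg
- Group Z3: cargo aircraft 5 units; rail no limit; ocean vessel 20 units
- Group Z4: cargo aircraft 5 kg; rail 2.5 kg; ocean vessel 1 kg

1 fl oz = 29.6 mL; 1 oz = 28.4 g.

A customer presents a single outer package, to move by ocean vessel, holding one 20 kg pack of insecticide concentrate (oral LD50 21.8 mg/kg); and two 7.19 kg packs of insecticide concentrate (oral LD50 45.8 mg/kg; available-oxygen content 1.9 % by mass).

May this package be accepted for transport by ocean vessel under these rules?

The insecticide concentrate has oral LD50 21.8 mg/kg, which is < 50 mg/kg, so it is Group Z1 (Toxic).
With oral LD50 45.8 mg/kg (< 50 mg/kg), the insecticide concentrate falls in Group Z1.
Total Group Z1: 20 kg + (two 7.19 kg packs = 14.38 kg) = 34.38 kg.
34.38 kg exceeds the ocean vessel limit of 25 kg for Group Z1.

No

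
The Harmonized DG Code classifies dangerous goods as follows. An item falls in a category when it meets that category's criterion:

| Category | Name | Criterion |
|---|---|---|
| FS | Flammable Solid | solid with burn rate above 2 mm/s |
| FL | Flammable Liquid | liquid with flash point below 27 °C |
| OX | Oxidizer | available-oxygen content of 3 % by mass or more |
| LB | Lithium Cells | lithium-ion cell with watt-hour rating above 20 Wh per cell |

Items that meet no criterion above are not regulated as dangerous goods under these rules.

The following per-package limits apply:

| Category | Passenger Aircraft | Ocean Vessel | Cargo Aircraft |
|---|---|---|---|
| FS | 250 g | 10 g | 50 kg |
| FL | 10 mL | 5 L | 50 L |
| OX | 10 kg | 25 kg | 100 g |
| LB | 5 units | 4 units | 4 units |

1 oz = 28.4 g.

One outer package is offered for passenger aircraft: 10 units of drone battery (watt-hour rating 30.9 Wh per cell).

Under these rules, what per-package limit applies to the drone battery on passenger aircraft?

5 units

Drone battery: watt-hour rating 30.9 Wh per cell > 20 Wh per cell → Category LB (Lithium Cells).
The passenger aircraft limit for Category LB is 5 units.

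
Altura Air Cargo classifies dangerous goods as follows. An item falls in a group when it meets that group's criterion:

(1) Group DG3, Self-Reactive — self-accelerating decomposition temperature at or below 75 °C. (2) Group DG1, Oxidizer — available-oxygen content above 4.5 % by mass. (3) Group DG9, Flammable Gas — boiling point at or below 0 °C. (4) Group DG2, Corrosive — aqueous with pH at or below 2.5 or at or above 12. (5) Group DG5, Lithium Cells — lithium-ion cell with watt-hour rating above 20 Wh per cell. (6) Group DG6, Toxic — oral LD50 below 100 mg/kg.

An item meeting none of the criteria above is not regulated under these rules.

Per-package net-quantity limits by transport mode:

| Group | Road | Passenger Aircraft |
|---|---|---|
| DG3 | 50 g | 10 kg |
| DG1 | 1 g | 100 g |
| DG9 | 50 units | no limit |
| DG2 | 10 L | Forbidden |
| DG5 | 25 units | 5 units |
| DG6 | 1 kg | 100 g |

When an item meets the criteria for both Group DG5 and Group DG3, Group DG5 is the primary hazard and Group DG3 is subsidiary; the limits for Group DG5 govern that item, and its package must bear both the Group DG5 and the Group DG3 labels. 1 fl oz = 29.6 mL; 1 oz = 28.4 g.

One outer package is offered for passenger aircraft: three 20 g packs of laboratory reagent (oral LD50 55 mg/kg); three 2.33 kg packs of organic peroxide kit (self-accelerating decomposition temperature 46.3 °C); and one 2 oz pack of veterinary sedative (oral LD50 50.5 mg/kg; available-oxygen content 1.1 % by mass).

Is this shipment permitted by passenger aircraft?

The laboratory reagent has oral LD50 55 mg/kg, which is < 100 mg/kg, so it is Group DG6 (Toxic).
With self-accelerating decomposition temperature 46.3 °C (≤ 75 °C), the organic peroxide kit falls in Group DG3.
With oral LD50 50.5 mg/kg (< 100 mg/kg), the veterinary sedative falls in Group DG6.
Total Group DG6: (three 20 g packs = 60 g) + (one 2 oz pack = 56.8 g) = 116.8 g.
116.8 g > 100 g (passenger aircraft limit, Group DG6) — over the limit.
Group DG3 quantity: three 2.33 kg packs = 6.99 kg.
6.99 kg is within the passenger aircraft limit of 10 kg for Group DG3.

No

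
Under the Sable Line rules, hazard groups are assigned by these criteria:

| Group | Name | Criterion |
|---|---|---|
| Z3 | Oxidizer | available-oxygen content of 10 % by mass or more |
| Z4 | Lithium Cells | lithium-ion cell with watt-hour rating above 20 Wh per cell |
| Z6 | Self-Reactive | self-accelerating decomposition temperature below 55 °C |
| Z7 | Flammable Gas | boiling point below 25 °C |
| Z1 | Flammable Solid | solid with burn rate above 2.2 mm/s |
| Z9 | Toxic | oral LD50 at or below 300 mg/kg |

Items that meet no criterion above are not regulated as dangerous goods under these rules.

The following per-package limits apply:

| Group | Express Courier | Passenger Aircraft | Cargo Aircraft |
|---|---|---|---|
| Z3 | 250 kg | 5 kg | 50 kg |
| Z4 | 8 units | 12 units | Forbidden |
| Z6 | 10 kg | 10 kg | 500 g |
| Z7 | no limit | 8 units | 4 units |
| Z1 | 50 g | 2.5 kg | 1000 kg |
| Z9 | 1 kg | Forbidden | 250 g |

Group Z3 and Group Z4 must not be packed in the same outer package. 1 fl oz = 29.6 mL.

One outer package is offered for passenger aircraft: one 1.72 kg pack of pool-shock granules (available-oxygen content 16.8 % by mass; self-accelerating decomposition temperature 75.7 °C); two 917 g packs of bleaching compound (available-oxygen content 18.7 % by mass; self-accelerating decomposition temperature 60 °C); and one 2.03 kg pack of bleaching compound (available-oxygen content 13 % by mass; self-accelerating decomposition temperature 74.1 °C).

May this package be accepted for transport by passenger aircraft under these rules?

With available-oxygen content 16.8 % by mass (≥ 10 % by mass), the pool-shock granules fall in Group Z3.
Bleaching compound: available-oxygen content 18.7 % by mass ≥ 10 % by mass → Group Z3 (Oxidizer).
With available-oxygen content 13 % by mass (≥ 10 % by mass), the bleaching compound falls in Group Z3.
Total Group Z3: 1.72 kg + (two 917 g packs = 1.834 kg) + 2.03 kg = 5.584 kg.
That exceeds the Group Z3 passenger aircraft limit of 5 kg.

No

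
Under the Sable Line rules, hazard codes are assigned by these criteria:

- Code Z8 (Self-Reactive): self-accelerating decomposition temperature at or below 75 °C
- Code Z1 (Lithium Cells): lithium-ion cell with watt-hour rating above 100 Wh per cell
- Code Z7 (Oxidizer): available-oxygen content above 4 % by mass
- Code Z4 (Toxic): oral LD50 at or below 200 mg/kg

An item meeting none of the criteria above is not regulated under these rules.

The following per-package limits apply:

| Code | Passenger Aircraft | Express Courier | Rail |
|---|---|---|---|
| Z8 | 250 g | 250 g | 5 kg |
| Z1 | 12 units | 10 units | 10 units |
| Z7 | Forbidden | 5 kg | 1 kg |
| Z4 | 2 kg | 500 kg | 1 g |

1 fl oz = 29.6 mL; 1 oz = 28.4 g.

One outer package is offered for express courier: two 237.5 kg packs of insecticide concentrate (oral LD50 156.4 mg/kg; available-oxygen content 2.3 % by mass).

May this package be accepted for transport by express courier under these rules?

Yes

Oral LD50 156.4 mg/kg meets the Code Z4 criterion (Toxic), so the insecticide concentrate is Code Z4.
Code Z4 quantity: two 237.5 kg packs = 475 kg.
475 kg ≤ 500 kg (express courier limit, Code Z4) — within limit.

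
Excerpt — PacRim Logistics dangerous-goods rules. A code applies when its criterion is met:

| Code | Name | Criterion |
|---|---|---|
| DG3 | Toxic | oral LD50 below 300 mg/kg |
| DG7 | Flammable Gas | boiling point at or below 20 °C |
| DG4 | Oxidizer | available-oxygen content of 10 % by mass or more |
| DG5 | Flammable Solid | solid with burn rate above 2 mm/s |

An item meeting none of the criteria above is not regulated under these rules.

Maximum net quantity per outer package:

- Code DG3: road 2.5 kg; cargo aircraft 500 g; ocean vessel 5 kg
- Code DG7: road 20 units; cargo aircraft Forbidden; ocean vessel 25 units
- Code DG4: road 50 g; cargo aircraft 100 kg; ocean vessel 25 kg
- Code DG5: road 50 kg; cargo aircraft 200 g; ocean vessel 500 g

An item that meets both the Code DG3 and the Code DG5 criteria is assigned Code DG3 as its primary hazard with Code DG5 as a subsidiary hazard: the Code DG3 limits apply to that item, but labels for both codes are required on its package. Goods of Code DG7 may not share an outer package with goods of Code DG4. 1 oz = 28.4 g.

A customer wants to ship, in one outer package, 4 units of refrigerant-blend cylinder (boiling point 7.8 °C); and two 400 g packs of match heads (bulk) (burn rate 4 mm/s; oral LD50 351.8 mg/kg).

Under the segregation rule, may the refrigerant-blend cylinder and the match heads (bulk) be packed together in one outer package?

Yes

With boiling point 7.8 °C (≤ 20 °C), the refrigerant-blend cylinder falls in Code DG7.
Match heads (bulk): burn rate 4 mm/s > 2 mm/s → Code DG5 (Flammable Solid).
No segregation rule bars Code DG7 with Code DG5.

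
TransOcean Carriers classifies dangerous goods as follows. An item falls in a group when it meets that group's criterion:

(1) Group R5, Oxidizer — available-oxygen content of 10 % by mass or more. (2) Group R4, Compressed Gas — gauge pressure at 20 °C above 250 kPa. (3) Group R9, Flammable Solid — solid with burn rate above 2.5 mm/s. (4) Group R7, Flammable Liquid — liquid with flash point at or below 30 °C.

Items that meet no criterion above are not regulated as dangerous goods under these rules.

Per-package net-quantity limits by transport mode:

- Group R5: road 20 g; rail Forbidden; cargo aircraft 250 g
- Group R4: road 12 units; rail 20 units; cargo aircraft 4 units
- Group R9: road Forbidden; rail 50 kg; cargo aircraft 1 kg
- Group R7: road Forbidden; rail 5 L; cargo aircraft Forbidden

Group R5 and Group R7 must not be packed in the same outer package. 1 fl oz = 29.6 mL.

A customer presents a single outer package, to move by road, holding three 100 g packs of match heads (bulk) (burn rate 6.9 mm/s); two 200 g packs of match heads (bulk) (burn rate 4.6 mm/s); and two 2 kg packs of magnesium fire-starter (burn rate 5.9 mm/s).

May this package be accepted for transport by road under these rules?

Match heads (bulk): burn rate 6.9 mm/s > 2.5 mm/s → Group R9 (Flammable Solid).
Match heads (bulk): burn rate 4.6 mm/s > 2.5 mm/s → Group R9 (Flammable Solid).
Burn rate 5.9 mm/s meets the Group R9 criterion (Flammable Solid), so the magnesium fire-starter is Group R9.
Total Group R9: (three 100 g packs = 300 g) + (two 200 g packs = 400 g) + (two 2 kg packs = 4 kg) = 4.7 kg.
Group R9 is Forbidden by road.

No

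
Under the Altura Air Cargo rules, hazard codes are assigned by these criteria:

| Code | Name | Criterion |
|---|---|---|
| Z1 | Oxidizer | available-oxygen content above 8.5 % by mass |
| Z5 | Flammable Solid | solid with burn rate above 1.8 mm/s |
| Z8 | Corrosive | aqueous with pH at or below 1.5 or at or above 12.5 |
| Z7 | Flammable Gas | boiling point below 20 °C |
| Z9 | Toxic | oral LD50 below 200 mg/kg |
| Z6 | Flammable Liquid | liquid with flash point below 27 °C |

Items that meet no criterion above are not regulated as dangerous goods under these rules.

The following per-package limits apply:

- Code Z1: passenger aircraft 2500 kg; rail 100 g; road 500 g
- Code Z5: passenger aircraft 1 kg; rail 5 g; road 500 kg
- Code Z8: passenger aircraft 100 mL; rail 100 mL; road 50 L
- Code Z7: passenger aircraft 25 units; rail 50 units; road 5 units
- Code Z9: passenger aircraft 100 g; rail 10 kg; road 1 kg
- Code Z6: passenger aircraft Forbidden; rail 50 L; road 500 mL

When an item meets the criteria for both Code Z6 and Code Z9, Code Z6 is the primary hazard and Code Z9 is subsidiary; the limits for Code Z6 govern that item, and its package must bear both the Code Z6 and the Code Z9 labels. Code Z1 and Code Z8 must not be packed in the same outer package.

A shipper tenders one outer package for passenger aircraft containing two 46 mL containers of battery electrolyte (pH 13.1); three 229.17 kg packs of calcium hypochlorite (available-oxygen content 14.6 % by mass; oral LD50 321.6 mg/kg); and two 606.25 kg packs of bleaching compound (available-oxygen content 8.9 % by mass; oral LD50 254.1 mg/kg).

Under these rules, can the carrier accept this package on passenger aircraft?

No

Battery electrolyte: pH 13.1 ≥ 12.5 → Code Z8 (Corrosive).
Available-oxygen content 14.6 % by mass meets the Code Z1 criterion (Oxidizer), so the calcium hypochlorite is Code Z1.
Bleaching compound: available-oxygen content 8.9 % by mass > 8.5 % by mass → Code Z1 (Oxidizer).
Total Code Z1: (three 229.17 kg packs = 687.51 kg) + (two 606.25 kg packs = 1212.5 kg) = 1900.01 kg.
1900.01 kg is within the passenger aircraft limit of 2500 kg for Code Z1.
Code Z8 quantity: two 46 mL containers = 92 mL.
That is within the Code Z8 passenger aircraft limit of 100 mL.
Code Z1 and Code Z8 may not share an outer package.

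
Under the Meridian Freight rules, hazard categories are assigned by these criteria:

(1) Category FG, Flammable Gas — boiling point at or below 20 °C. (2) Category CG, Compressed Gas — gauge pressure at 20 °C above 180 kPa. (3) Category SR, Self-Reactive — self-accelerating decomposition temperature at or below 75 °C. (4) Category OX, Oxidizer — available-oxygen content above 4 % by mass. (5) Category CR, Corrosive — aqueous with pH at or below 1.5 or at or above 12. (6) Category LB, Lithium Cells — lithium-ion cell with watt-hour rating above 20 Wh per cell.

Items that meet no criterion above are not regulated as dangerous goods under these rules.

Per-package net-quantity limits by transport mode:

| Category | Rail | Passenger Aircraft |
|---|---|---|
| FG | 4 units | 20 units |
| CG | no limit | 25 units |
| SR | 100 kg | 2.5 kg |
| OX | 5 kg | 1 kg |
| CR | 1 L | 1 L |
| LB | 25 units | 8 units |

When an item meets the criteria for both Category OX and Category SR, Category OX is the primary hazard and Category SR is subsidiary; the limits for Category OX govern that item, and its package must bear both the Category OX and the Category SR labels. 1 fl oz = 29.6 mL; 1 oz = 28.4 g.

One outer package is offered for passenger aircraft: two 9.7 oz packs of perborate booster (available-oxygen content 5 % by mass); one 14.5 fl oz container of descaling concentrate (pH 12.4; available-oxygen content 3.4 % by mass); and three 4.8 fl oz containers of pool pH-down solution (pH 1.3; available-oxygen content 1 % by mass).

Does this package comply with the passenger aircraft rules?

Yes

The perborate booster has available-oxygen content 5 % by mass, which is > 4 % by mass, so it is Category OX (Oxidizer).
With pH 12.4 (≥ 12), the descaling concentrate falls in Category CR.
pH 1.3 meets the Category CR criterion (Corrosive), so the pool pH-down solution is Category CR.
Total Category CR: (one 14.5 fl oz container = 429.2 mL) + (three 4.8 fl oz containers = 426.24 mL) = 855.44 mL.
That is within the Category CR passenger aircraft limit of 1 L.
Category OX quantity: two 9.7 oz packs = 550.96 g.
550.96 g ≤ 1 kg (passenger aircraft limit, Category OX) — within limit.
Every hazard category is within its passenger aircraft limit and no segregation rule is violated.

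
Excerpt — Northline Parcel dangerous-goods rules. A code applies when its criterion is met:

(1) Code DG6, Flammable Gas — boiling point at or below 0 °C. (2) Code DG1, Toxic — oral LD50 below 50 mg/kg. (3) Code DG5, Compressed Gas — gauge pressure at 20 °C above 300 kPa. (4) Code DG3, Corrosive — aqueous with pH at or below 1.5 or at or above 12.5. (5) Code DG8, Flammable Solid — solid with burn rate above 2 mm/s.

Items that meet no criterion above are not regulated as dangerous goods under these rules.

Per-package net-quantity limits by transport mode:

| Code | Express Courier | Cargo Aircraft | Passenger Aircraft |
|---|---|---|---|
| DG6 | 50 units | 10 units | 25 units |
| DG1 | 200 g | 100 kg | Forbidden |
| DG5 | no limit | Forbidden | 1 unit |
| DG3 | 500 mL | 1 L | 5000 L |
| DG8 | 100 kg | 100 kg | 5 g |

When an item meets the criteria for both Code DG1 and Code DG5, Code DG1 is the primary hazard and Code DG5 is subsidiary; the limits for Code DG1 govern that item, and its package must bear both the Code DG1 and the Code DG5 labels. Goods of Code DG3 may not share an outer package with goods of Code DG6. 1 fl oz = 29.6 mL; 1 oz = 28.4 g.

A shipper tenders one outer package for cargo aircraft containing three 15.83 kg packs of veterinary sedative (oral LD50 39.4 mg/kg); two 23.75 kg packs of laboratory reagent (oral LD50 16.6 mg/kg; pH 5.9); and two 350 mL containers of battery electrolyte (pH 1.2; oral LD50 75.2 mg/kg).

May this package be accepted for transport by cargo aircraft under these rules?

Yes

With oral LD50 39.4 mg/kg (< 50 mg/kg), the veterinary sedative falls in Code DG1.
The laboratory reagent has oral LD50 16.6 mg/kg, which is < 50 mg/kg, so it is Code DG1 (Toxic).
Battery electrolyte: pH 1.2 ≤ 1.5 → Code DG3 (Corrosive).
Total Code DG1: (three 15.83 kg packs = 47.49 kg) + (two 23.75 kg packs = 47.5 kg) = 94.99 kg.
94.99 kg is within the cargo aircraft limit of 100 kg for Code DG1.
Code DG3 quantity: two 350 mL containers = 700 mL.
700 mL ≤ 1 L (cargo aircraft limit, Code DG3) — within limit.
The segregation rule (Code DG3 with Code DG6) does not apply to Code DG1 with Code DG3.
Every hazard code is within its cargo aircraft limit and no segregation rule is violated.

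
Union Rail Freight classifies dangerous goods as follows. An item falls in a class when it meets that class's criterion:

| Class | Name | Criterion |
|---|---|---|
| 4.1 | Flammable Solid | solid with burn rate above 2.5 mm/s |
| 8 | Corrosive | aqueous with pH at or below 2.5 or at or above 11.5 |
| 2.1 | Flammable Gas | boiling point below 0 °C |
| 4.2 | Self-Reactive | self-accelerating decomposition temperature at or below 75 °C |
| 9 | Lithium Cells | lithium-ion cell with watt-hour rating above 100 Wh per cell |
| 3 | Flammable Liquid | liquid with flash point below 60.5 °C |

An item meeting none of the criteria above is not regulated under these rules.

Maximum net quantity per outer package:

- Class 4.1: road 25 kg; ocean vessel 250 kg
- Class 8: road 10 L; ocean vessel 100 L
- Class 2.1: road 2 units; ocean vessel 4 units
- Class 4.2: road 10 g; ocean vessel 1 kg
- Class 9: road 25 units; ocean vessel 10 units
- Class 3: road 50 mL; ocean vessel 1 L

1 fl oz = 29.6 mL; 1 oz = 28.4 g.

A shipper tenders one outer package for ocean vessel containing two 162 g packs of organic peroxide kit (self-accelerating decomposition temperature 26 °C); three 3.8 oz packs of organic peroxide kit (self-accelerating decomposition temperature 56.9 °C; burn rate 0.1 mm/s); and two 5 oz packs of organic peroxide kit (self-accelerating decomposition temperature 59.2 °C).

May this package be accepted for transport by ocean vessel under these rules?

Yes

The organic peroxide kit has self-accelerating decomposition temperature 26 °C, which is ≤ 75 °C, so it is Class 4.2 (Self-Reactive).
With self-accelerating decomposition temperature 56.9 °C (≤ 75 °C), the organic peroxide kit falls in Class 4.2.
The organic peroxide kit has self-accelerating decomposition temperature 59.2 °C, which is ≤ 75 °C, so it is Class 4.2 (Self-Reactive).
Total Class 4.2: (two 162 g packs = 324 g) + (three 3.8 oz packs = 323.76 g) + (two 5 oz packs = 284 g) = 931.76 g.
931.76 g is within the ocean vessel limit of 1 kg for Class 4.2.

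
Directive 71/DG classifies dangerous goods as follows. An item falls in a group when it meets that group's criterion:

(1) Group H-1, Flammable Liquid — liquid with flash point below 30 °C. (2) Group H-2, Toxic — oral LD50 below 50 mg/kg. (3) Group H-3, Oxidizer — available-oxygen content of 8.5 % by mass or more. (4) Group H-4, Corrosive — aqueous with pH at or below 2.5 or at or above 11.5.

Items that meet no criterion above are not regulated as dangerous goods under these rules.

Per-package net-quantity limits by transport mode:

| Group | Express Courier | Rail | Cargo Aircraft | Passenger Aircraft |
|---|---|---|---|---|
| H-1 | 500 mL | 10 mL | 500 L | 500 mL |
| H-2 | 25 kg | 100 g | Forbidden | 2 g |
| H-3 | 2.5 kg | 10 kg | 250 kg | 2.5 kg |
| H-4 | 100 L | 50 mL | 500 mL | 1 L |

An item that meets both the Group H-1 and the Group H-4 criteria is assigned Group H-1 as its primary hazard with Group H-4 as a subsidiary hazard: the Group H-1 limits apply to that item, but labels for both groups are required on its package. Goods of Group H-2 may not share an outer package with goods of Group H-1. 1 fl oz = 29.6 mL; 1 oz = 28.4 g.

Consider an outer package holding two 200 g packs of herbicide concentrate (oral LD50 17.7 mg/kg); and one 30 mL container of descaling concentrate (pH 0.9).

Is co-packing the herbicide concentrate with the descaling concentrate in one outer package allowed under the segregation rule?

Yes

With oral LD50 17.7 mg/kg (< 50 mg/kg), the herbicide concentrate falls in Group H-2.
pH 0.9 meets the Group H-4 criterion (Corrosive), so the descaling concentrate is Group H-4.
No segregation rule bars Group H-2 with Group H-4.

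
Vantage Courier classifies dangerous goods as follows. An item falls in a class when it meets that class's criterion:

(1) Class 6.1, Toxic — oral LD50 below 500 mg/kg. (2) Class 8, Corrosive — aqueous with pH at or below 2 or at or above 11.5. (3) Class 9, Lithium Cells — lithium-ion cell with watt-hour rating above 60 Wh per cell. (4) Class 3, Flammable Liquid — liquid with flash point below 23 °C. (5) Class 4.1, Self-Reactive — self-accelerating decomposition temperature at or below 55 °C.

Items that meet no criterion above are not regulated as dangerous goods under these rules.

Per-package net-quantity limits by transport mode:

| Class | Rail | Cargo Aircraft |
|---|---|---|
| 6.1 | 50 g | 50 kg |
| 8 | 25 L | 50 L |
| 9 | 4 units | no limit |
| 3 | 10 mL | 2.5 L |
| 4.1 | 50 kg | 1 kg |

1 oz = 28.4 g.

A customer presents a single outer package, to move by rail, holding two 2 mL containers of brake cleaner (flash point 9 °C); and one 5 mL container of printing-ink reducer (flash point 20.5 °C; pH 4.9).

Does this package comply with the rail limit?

Yes

Brake cleaner: flash point 9 °C < 23 °C → Class 3 (Flammable Liquid).
Printing-ink reducer: flash point 20.5 °C < 23 °C → Class 3 (Flammable Liquid).
Class 3 net quantity: (two 2 mL containers = 4 mL) + 5 mL = 9 mL.
That is within the Class 3 rail limit of 10 mL.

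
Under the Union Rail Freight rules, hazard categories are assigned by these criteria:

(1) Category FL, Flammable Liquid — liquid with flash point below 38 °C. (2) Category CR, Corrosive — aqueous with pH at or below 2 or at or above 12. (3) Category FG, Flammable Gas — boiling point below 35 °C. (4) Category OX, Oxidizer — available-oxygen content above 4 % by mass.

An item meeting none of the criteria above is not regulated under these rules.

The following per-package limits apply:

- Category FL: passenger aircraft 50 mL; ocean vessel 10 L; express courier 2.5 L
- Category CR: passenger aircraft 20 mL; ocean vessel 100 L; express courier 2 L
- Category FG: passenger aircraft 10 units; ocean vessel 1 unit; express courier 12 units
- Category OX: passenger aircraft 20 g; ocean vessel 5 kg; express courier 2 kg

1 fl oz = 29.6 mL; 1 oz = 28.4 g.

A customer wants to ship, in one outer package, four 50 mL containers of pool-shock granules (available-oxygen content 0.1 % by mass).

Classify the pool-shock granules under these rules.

available-oxygen content 0.1 % by mass is not above 4 % by mass, so Category OX does not apply.
No criterion is met, so the item is not regulated.

Not regulated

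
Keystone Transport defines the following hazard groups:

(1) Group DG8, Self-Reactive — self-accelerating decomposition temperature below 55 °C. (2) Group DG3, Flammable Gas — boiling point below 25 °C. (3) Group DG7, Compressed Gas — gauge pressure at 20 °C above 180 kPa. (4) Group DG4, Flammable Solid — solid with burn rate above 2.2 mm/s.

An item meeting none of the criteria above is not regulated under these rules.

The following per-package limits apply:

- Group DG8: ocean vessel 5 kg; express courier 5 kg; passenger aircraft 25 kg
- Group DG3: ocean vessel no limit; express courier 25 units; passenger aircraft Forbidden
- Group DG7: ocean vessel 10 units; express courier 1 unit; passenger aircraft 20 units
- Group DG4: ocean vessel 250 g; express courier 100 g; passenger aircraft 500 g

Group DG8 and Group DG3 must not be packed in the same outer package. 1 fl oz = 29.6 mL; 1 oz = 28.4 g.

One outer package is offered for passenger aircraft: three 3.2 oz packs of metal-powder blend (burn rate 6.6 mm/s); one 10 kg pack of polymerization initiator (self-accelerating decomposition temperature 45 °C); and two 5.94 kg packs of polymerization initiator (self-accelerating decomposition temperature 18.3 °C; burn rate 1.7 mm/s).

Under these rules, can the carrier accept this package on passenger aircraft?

Yes

The metal-powder blend has burn rate 6.6 mm/s, which is > 2.2 mm/s, so it is Group DG4 (Flammable Solid).
Self-accelerating decomposition temperature 45 °C meets the Group DG8 criterion (Self-Reactive), so the polymerization initiator is Group DG8.
The polymerization initiator has self-accelerating decomposition temperature 18.3 °C, which is < 55 °C, so it is Group DG8 (Self-Reactive).
Total Group DG8: 10 kg + (two 5.94 kg packs = 11.88 kg) = 21.88 kg.
21.88 kg ≤ 25 kg (passenger aircraft limit, Group DG8) — within limit.
Group DG4 quantity: three 3.2 oz packs = 272.64 g.
That is within the Group DG4 passenger aircraft limit of 500 g.
The segregation rule (Group DG8 with Group DG3) does not apply to Group DG8 with Group DG4.
Every hazard group is within its passenger aircraft limit and no segregation rule is violated.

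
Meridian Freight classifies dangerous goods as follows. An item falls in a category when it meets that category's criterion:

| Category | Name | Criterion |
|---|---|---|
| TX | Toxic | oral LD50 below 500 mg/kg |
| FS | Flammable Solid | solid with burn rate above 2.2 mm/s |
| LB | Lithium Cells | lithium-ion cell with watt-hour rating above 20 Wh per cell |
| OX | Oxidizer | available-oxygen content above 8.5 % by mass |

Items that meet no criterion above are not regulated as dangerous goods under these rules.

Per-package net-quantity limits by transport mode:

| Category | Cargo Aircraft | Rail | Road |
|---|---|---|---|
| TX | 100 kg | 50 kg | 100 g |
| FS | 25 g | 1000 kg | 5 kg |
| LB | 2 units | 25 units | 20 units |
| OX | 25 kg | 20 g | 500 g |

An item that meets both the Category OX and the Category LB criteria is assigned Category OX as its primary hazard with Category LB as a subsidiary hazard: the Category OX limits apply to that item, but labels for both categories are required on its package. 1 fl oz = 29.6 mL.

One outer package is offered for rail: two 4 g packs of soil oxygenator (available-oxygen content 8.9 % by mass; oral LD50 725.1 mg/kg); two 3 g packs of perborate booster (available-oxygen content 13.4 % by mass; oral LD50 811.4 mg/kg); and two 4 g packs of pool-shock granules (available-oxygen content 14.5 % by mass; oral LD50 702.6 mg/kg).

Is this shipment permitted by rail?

No

The soil oxygenator has available-oxygen content 8.9 % by mass, which is > 8.5 % by mass, so it is Category OX (Oxidizer).
Available-oxygen content 13.4 % by mass meets the Category OX criterion (Oxidizer), so the perborate booster is Category OX.
With available-oxygen content 14.5 % by mass (> 8.5 % by mass), the pool-shock granules fall in Category OX.
Total Category OX: (two 4 g packs = 8 g) + (two 3 g packs = 6 g) + (two 4 g packs = 8 g) = 22 g.
22 g exceeds the rail limit of 20 g for Category OX.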